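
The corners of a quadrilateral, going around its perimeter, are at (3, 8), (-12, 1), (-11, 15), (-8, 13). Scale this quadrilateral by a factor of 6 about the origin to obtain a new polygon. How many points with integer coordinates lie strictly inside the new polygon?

The shoelace formula gives twice the area as |[3·1 − (-12)·8] + [(-12)·15 − (-11)·1] + [(-11)·13 − (-8)·15] + [(-8)·8 − 3·13]| = 196, so the area is 98.
The number of boundary lattice points is Σ gcd(|Δx|,|Δy|) = gcd(15,7) + gcd(1,14) + gcd(3,2) + gcd(11,5) = 1+1+1+1 = 4.
Scaling by 6 multiplies the area by 6² = 36 (so the new area is 3528) and multiplies the boundary lattice-point count by 6, giving 24.
By Pick's theorem, the interior count of the dilated polygon is 3528 − 24/2 + 1 = 3517.

3517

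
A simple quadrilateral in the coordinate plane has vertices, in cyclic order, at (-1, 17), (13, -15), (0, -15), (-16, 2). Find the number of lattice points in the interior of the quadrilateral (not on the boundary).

441

By the shoelace formula, twice the signed area is |((-1)·(-15) − 13·17) + (13·(-15) − 0·(-15)) + (0·2 − (-16)·(-15)) + ((-16)·17 − (-1)·2)| = 911, so the area is 911/2.
Along each edge there are gcd(|Δx|,|Δy|)+1 lattice points, so counting each shared vertex once the boundary has gcd(14,32) + gcd(13,0) + gcd(16,17) + gcd(15,15) = 2+13+1+15 = 31.
By Pick's theorem A = I + B/2 − 1, so I = 911/2 − 31/2 + 1 = 441.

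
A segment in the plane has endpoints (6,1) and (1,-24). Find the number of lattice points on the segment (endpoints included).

6

The number of lattice points on a segment between lattice points is gcd(|Δx|,|Δy|) + 1 = gcd(5,25) + 1 = 5 + 1 = 6.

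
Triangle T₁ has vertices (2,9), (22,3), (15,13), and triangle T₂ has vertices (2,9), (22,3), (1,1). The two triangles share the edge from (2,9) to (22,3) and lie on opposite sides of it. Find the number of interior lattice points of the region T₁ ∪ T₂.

The union is the simple quadrilateral with vertices (2,9), (15,13), (22,3), (1,1) in order.
Using the shoelace formula, 2A = |[2·13 − 15·9] + [15·3 − 22·13] + [22·1 − 1·3] + [1·9 − 2·1]| = 324, so the area is 162.
Along each edge there are gcd(|Δx|,|Δy|)+1 lattice points, so counting each shared vertex once the boundary has gcd(13,4) + gcd(7,10) + gcd(21,2) + gcd(1,8) = 1+1+1+1 = 4.
By Pick's theorem I = A − B/2 + 1 = 162 − 4/2 + 1 = 161.

161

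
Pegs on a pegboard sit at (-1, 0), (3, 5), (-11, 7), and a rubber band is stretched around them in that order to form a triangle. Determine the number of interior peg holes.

By the shoelace formula, twice the signed area is |((-1)·5 − 3·0) + (3·7 − (-11)·5) + ((-11)·0 − (-1)·7)| = 78, so the area is 39.
Summing gcd(|Δx|,|Δy|) over the edges gives the boundary count: gcd(4,5) + gcd(14,2) + gcd(10,7) = 1+2+1 = 4.
Pick's theorem gives I = A − B/2 + 1 = 39 − 4/2 + 1 = 38.

38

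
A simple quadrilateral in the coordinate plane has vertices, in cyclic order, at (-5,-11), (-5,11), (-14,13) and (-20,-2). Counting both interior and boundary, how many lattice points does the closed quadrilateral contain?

254

By the shoelace formula, twice the signed area is |[(-5)·11 − (-5)·(-11)] + [(-5)·13 − (-14)·11] + [(-14)·(-2) − (-20)·13] + [(-20)·(-11) − (-5)·(-2)]| = 477, so the area is 238.5.
Summing gcd(|Δx|,|Δy|) over the edges gives the boundary count: gcd(0,22) + gcd(9,2) + gcd(6,15) + gcd(15,9) = 22+1+3+3 = 29.
Pick's theorem gives I = A − B/2 + 1 = 238.5 − 29/2 + 1 = 225, so the closed region contains I + B = 225 + 29 = 254 lattice points.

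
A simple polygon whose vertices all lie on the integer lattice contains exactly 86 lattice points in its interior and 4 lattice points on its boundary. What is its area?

By Pick's theorem, A = I + B/2 − 1 = 86 + 4/2 − 1 = 87.

87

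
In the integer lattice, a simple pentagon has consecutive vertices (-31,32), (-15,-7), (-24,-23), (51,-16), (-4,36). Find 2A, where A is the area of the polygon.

By the shoelace formula, twice the signed area is |((-31)·(-7) − (-15)·32) + ((-15)·(-23) − (-24)·(-7)) + ((-24)·(-16) − 51·(-23)) + (51·36 − (-4)·(-16)) + ((-4)·32 − (-31)·36)| = 5191, so the area is 5191/2.

5191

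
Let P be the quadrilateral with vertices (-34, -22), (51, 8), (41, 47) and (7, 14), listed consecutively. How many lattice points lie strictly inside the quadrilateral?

1740

The shoelace formula gives twice the area as |[(-34)·8 − 51·(-22)] + [51·47 − 41·8] + [41·14 − 7·47] + [7·(-22) − (-34)·14]| = 3486, so the area is 1743.
Along each edge there are gcd(|Δx|,|Δy|)+1 lattice points, so counting each shared vertex once the boundary has gcd(85,30) + gcd(10,39) + gcd(34,33) + gcd(41,36) = 5+1+1+1 = 8.
By Pick's theorem A = I + B/2 − 1, so I = 1743 − 8/2 + 1 = 1740.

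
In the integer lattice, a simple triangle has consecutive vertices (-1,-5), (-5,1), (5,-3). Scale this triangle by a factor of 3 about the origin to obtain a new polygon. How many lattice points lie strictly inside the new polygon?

Using the shoelace formula, 2A = |[(-1)·1 − (-5)·(-5)] + [(-5)·(-3) − 5·1] + [5·(-5) − (-1)·(-3)]| = 44, so the area is 22.
Along each edge there are gcd(|Δx|,|Δy|)+1 lattice points, so counting each shared vertex once the boundary has gcd(4,6) + gcd(10,4) + gcd(6,2) = 2+2+2 = 6.
Scaling by 3 multiplies the area by 3² = 9 (so the new area is 198) and multiplies the boundary lattice-point count by 3, giving 18.
By Pick's theorem, the interior count of the dilated polygon is 198 − 18/2 + 1 = 190.

190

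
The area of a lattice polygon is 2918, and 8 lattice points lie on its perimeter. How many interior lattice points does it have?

2915

From Pick's theorem, I = A − B/2 + 1 = 2918 − 8/2 + 1 = 2915.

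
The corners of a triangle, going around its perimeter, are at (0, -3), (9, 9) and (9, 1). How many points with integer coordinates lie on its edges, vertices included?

12

The number of boundary lattice points is Σ gcd(|Δx|,|Δy|) = gcd(9,12) + gcd(0,8) + gcd(9,4) = 3+8+1 = 12.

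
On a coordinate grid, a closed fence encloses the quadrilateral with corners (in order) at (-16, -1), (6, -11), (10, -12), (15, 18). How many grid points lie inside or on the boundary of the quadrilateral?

The shoelace formula gives twice the area as |[(-16)·(-11) − 6·(-1)] + [6·(-12) − 10·(-11)] + [10·18 − 15·(-12)] + [15·(-1) − (-16)·18]| = 853, so the area is 853/2.
The number of boundary lattice points is Σ gcd(|Δx|,|Δy|) = gcd(22,10) + gcd(4,1) + gcd(5,30) + gcd(31,19) = 2+1+5+1 = 9.
Pick's theorem gives I = A − B/2 + 1 = 853/2 − 9/2 + 1 = 423, so the closed region contains I + B = 423 + 9 = 432 lattice points.

432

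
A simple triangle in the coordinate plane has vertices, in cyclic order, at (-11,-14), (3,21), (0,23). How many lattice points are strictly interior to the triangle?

63

The shoelace formula gives twice the area as |((-11)·21 − 3·(-14)) + (3·23 − 0·21) + (0·(-14) − (-11)·23)| = 133, so the area is 66.5.
Summing gcd(|Δx|,|Δy|) over the edges gives the boundary count: gcd(14,35) + gcd(3,2) + gcd(11,37) = 7+1+1 = 9.
By Pick's theorem A = I + B/2 − 1, so I = 66.5 − 9/2 + 1 = 63.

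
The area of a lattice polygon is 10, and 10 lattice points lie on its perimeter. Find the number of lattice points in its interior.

Pick's theorem A = I + B/2 − 1 rearranges to I = A − B/2 + 1 = 10 − 10/2 + 1 = 6.

6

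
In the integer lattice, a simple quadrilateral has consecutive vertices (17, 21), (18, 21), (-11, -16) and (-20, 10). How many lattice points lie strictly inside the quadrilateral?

548

Using the shoelace formula, 2A = |[17·21 − 18·21] + [18·(-16) − (-11)·21] + [(-11)·10 − (-20)·(-16)] + [(-20)·21 − 17·10]| = 1098, so the area is 549.
Summing gcd(|Δx|,|Δy|) over the edges gives the boundary count: gcd(1,0) + gcd(29,37) + gcd(9,26) + gcd(37,11) = 1+1+1+1 = 4.
Pick's theorem gives I = A − B/2 + 1 = 549 − 4/2 + 1 = 548.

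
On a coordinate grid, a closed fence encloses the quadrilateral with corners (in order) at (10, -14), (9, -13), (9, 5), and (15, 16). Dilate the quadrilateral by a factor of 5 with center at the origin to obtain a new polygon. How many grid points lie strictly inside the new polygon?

Using the shoelace formula, 2A = |(10·(-13) − 9·(-14)) + (9·5 − 9·(-13)) + (9·16 − 15·5) + (15·(-14) − 10·16)| = 143, so the area is 71.5.
The number of boundary lattice points is Σ gcd(|Δx|,|Δy|) = gcd(1,1) + gcd(0,18) + gcd(6,11) + gcd(5,30) = 1+18+1+5 = 25.
Scaling by 5 multiplies the area by 5² = 25 (so the new area is 3575/2) and multiplies the boundary lattice-point count by 5, giving 125.
By Pick's theorem, the interior count of the dilated polygon is 3575/2 − 125/2 + 1 = 1726.

1726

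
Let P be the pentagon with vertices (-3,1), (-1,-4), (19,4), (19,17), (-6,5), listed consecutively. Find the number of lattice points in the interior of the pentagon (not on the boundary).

The shoelace formula gives twice the area as |((-3)·(-4) − (-1)·1) + ((-1)·4 − 19·(-4)) + (19·17 − 19·4) + (19·5 − (-6)·17) + ((-6)·1 − (-3)·5)| = 538, so the area is 269.
Along each edge there are gcd(|Δx|,|Δy|)+1 lattice points, so counting each shared vertex once the boundary has gcd(2,5) + gcd(20,8) + gcd(0,13) + gcd(25,12) + gcd(3,4) = 1+4+13+1+1 = 20.
By Pick's theorem A = I + B/2 − 1, so I = 269 − 20/2 + 1 = 260.

260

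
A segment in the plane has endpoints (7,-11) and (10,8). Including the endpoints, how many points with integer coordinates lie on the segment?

2

The number of lattice points on a segment between lattice points is gcd(|Δx|,|Δy|) + 1 = gcd(3,19) + 1 = 1 + 1 = 2.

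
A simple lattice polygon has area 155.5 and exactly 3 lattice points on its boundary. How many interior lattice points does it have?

155

From Pick's theorem, I = A − B/2 + 1 = 155.5 − 3/2 + 1 = 155.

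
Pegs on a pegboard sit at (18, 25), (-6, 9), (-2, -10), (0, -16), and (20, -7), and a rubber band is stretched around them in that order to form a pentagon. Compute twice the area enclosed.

The shoelace formula gives twice the area as |(18·9 − (-6)·25) + ((-6)·(-10) − (-2)·9) + ((-2)·(-16) − 0·(-10)) + (0·(-7) − 20·(-16)) + (20·25 − 18·(-7))| = 1368, so the area is 684.

1368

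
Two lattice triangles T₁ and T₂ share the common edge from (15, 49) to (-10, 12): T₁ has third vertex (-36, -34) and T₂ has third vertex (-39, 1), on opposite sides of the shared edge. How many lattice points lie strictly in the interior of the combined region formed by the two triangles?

The union is the simple quadrilateral with vertices (15, 49), (-36, -34), (-10, 12), (-39, 1) in order.
By the shoelace formula, twice the signed area is |(15·(-34) − (-36)·49) + ((-36)·12 − (-10)·(-34)) + ((-10)·1 − (-39)·12) + ((-39)·49 − 15·1)| = 986, so the area is 493.
Summing gcd(|Δx|,|Δy|) over the edges gives the boundary count: gcd(51,83) + gcd(26,46) + gcd(29,11) + gcd(54,48) = 1+2+1+6 = 10.
By Pick's theorem I = A − B/2 + 1 = 493 − 10/2 + 1 = 489.

489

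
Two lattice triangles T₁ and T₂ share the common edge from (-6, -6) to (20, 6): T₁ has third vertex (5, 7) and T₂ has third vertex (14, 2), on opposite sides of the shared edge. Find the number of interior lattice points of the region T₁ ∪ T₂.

116

The union is the simple quadrilateral with vertices (-6, -6), (5, 7), (20, 6), (14, 2) in order.
By the shoelace formula, twice the signed area is |[(-6)·7 − 5·(-6)] + [5·6 − 20·7] + [20·2 − 14·6] + [14·(-6) − (-6)·2]| = 238, so the area is 119.
Summing gcd(|Δx|,|Δy|) over the edges gives the boundary count: gcd(11,13) + gcd(15,1) + gcd(6,4) + gcd(20,8) = 1+1+2+4 = 8.
By Pick's theorem I = A − B/2 + 1 = 119 − 8/2 + 1 = 116.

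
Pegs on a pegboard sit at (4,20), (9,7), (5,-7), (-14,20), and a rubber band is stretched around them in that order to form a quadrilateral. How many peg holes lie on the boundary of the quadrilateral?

22

Summing gcd(|Δx|,|Δy|) over the edges gives the boundary count: gcd(5,13) + gcd(4,14) + gcd(19,27) + gcd(18,0) = 1+2+1+18 = 22.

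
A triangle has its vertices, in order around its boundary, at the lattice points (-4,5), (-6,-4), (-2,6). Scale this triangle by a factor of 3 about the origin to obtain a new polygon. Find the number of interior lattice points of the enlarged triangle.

Using the shoelace formula, 2A = |[(-4)·(-4) − (-6)·5] + [(-6)·6 − (-2)·(-4)] + [(-2)·5 − (-4)·6]| = 16, so the area is 8.
Summing gcd(|Δx|,|Δy|) over the edges gives the boundary count: gcd(2,9) + gcd(4,10) + gcd(2,1) = 1+2+1 = 4.
Scaling by 3 multiplies the area by 3² = 9 (so the new area is 72) and multiplies the boundary lattice-point count by 3, giving 12.
By Pick's theorem, the interior count of the dilated polygon is 72 − 12/2 + 1 = 67.

67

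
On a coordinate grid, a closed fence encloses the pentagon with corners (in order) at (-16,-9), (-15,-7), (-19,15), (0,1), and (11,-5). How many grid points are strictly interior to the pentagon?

293

By the shoelace formula, twice the signed area is |((-16)·(-7) − (-15)·(-9)) + ((-15)·15 − (-19)·(-7)) + ((-19)·1 − 0·15) + (0·(-5) − 11·1) + (11·(-9) − (-16)·(-5))| = 590, so the area is 295.
Summing gcd(|Δx|,|Δy|) over the edges gives the boundary count: gcd(1,2) + gcd(4,22) + gcd(19,14) + gcd(11,6) + gcd(27,4) = 1+2+1+1+1 = 6.
By Pick's theorem A = I + B/2 − 1, so I = 295 − 6/2 + 1 = 293.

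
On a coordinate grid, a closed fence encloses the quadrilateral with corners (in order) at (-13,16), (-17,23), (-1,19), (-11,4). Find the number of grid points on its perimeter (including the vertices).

Summing gcd(|Δx|,|Δy|) over the edges gives the boundary count: gcd(4,7) + gcd(16,4) + gcd(10,15) + gcd(2,12) = 1+4+5+2 = 12.

12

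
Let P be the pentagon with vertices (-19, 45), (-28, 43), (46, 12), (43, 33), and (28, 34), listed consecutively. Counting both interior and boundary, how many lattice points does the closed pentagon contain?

792

The shoelace formula gives twice the area as |((-19)·43 − (-28)·45) + ((-28)·12 − 46·43) + (46·33 − 43·12) + (43·34 − 28·33) + (28·45 − (-19)·34)| = 1575, so the area is 1575/2.
Along each edge there are gcd(|Δx|,|Δy|)+1 lattice points, so counting each shared vertex once the boundary has gcd(9,2) + gcd(74,31) + gcd(3,21) + gcd(15,1) + gcd(47,11) = 1+1+3+1+1 = 7.
Pick's theorem gives I = A − B/2 + 1 = 1575/2 − 7/2 + 1 = 785, so the closed region contains I + B = 785 + 7 = 792 lattice points.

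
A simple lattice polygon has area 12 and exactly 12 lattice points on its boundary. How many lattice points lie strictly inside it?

From Pick's theorem, I = A − B/2 + 1 = 12 − 12/2 + 1 = 7.

7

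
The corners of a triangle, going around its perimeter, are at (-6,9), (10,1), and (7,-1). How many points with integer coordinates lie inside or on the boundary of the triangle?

By the shoelace formula, twice the signed area is |((-6)·1 − 10·9) + (10·(-1) − 7·1) + (7·9 − (-6)·(-1))| = 56, so the area is 28.
Summing gcd(|Δx|,|Δy|) over the edges gives the boundary count: gcd(16,8) + gcd(3,2) + gcd(13,10) = 8+1+1 = 10.
Pick's theorem gives I = A − B/2 + 1 = 28 − 10/2 + 1 = 24, so the closed region contains I + B = 24 + 10 = 34 lattice points.

34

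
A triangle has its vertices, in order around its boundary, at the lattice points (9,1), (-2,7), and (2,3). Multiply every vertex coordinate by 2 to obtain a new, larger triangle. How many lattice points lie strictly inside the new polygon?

35

The shoelace formula gives twice the area as |(9·7 − (-2)·1) + ((-2)·3 − 2·7) + (2·1 − 9·3)| = 20, so the area is 10.
Along each edge there are gcd(|Δx|,|Δy|)+1 lattice points, so counting each shared vertex once the boundary has gcd(11,6) + gcd(4,4) + gcd(7,2) = 1+4+1 = 6.
Scaling by 2 multiplies the area by 2² = 4 (so the new area is 40) and multiplies the boundary lattice-point count by 2, giving 12.
By Pick's theorem, the interior count of the dilated polygon is 40 − 12/2 + 1 = 35.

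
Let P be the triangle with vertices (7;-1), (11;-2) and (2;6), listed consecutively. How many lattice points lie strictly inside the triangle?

11

The shoelace formula gives twice the area as |(7·(-2) − 11·(-1)) + (11·6 − 2·(-2)) + (2·(-1) − 7·6)| = 23, so the area is 23/2.
The number of boundary lattice points is Σ gcd(|Δx|,|Δy|) = gcd(4,1) + gcd(9,8) + gcd(5,7) = 1+1+1 = 3.
Pick's theorem gives I = A − B/2 + 1 = 23/2 − 3/2 + 1 = 11.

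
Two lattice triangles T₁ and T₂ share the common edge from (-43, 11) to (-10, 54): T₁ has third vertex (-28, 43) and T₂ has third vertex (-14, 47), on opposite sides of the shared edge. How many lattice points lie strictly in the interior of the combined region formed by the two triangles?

234

The union is the simple quadrilateral with vertices (-43, 11), (-28, 43), (-10, 54), (-14, 47) in order.
The shoelace formula gives twice the area as |[(-43)·43 − (-28)·11] + [(-28)·54 − (-10)·43] + [(-10)·47 − (-14)·54] + [(-14)·11 − (-43)·47]| = 470, so the area is 235.
The number of boundary lattice points is Σ gcd(|Δx|,|Δy|) = gcd(15,32) + gcd(18,11) + gcd(4,7) + gcd(29,36) = 1+1+1+1 = 4.
By Pick's theorem I = A − B/2 + 1 = 235 − 4/2 + 1 = 234.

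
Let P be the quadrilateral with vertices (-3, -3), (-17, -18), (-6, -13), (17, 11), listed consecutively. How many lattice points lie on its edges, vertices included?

5

Along each edge there are gcd(|Δx|,|Δy|)+1 lattice points, so counting each shared vertex once the boundary has gcd(14,15) + gcd(11,5) + gcd(23,24) + gcd(20,14) = 1+1+1+2 = 5.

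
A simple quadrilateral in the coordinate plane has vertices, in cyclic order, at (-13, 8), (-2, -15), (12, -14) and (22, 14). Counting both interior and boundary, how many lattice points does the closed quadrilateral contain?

Using the shoelace formula, 2A = |((-13)·(-15) − (-2)·8) + ((-2)·(-14) − 12·(-15)) + (12·14 − 22·(-14)) + (22·8 − (-13)·14)| = 1253, so the area is 626.5.
Summing gcd(|Δx|,|Δy|) over the edges gives the boundary count: gcd(11,23) + gcd(14,1) + gcd(10,28) + gcd(35,6) = 1+1+2+1 = 5.
Pick's theorem gives I = A − B/2 + 1 = 626.5 − 5/2 + 1 = 625, so the closed region contains I + B = 625 + 5 = 630 lattice points.

630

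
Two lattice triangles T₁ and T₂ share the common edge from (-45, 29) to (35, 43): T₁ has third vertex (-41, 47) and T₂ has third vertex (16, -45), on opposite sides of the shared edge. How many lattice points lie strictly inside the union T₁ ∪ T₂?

4076

The union is the simple quadrilateral with vertices (-45, 29), (-41, 47), (35, 43), (16, -45) in order.
The shoelace formula gives twice the area as |[(-45)·47 − (-41)·29] + [(-41)·43 − 35·47] + [35·(-45) − 16·43] + [16·29 − (-45)·(-45)]| = 8158, so the area is 4079.
Along each edge there are gcd(|Δx|,|Δy|)+1 lattice points, so counting each shared vertex once the boundary has gcd(4,18) + gcd(76,4) + gcd(19,88) + gcd(61,74) = 2+4+1+1 = 8.
By Pick's theorem I = A − B/2 + 1 = 4079 − 8/2 + 1 = 4076.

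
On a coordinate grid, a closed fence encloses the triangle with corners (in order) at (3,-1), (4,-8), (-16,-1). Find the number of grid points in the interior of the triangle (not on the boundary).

57

Using the shoelace formula, 2A = |[3·(-8) − 4·(-1)] + [4·(-1) − (-16)·(-8)] + [(-16)·(-1) − 3·(-1)]| = 133, so the area is 66.5.
Summing gcd(|Δx|,|Δy|) over the edges gives the boundary count: gcd(1,7) + gcd(20,7) + gcd(19,0) = 1+1+19 = 21.
By Pick's theorem A = I + B/2 − 1, so I = 66.5 − 21/2 + 1 = 57.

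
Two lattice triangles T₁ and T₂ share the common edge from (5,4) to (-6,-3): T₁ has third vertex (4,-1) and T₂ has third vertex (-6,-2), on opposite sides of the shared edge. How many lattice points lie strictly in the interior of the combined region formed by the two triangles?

28

The union is the simple quadrilateral with vertices (5,4), (4,-1), (-6,-3), (-6,-2) in order.
Using the shoelace formula, 2A = |(5·(-1) − 4·4) + (4·(-3) − (-6)·(-1)) + ((-6)·(-2) − (-6)·(-3)) + ((-6)·4 − 5·(-2))| = 59, so the area is 29.5.
Summing gcd(|Δx|,|Δy|) over the edges gives the boundary count: gcd(1,5) + gcd(10,2) + gcd(0,1) + gcd(11,6) = 1+2+1+1 = 5.
By Pick's theorem I = A − B/2 + 1 = 29.5 − 5/2 + 1 = 28.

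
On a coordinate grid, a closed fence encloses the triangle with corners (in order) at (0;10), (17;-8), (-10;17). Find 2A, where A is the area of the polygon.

The shoelace formula gives twice the area as |(0·(-8) − 17·10) + (17·17 − (-10)·(-8)) + ((-10)·10 − 0·17)| = 61, so the area is 61/2.

61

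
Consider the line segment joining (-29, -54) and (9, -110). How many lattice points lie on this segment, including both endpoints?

The number of lattice points on a segment between lattice points is gcd(|Δx|,|Δy|) + 1 = gcd(38,56) + 1 = 2 + 1 = 3.

3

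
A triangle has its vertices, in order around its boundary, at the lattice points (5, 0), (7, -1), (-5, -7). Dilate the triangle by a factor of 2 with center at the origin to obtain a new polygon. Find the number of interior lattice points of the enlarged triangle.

The shoelace formula gives twice the area as |[5·(-1) − 7·0] + [7·(-7) − (-5)·(-1)] + [(-5)·0 − 5·(-7)]| = 24, so the area is 12.
Along each edge there are gcd(|Δx|,|Δy|)+1 lattice points, so counting each shared vertex once the boundary has gcd(2,1) + gcd(12,6) + gcd(10,7) = 1+6+1 = 8.
Scaling by 2 multiplies the area by 2² = 4 (so the new area is 48) and multiplies the boundary lattice-point count by 2, giving 16.
By Pick's theorem, the interior count of the dilated polygon is 48 − 16/2 + 1 = 41.

41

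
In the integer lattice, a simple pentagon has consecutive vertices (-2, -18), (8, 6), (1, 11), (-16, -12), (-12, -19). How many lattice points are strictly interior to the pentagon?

The shoelace formula gives twice the area as |((-2)·6 − 8·(-18)) + (8·11 − 1·6) + (1·(-12) − (-16)·11) + ((-16)·(-19) − (-12)·(-12)) + ((-12)·(-18) − (-2)·(-19))| = 716, so the area is 358.
Summing gcd(|Δx|,|Δy|) over the edges gives the boundary count: gcd(10,24) + gcd(7,5) + gcd(17,23) + gcd(4,7) + gcd(10,1) = 2+1+1+1+1 = 6.
Pick's theorem gives I = A − B/2 + 1 = 358 − 6/2 + 1 = 356.

356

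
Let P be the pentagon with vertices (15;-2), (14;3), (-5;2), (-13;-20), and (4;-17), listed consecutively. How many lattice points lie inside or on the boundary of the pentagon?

399

By the shoelace formula, twice the signed area is |[15·3 − 14·(-2)] + [14·2 − (-5)·3] + [(-5)·(-20) − (-13)·2] + [(-13)·(-17) − 4·(-20)] + [4·(-2) − 15·(-17)]| = 790, so the area is 395.
Summing gcd(|Δx|,|Δy|) over the edges gives the boundary count: gcd(1,5) + gcd(19,1) + gcd(8,22) + gcd(17,3) + gcd(11,15) = 1+1+2+1+1 = 6.
Pick's theorem gives I = A − B/2 + 1 = 395 − 6/2 + 1 = 393, so the closed region contains I + B = 393 + 6 = 399 lattice points.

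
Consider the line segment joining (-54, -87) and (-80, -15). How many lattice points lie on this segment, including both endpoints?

3

The number of lattice points on a segment between lattice points is gcd(|Δx|,|Δy|) + 1 = gcd(26,72) + 1 = 2 + 1 = 3.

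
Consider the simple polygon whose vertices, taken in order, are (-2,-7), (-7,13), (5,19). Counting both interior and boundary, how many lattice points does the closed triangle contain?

By the shoelace formula, twice the signed area is |[(-2)·13 − (-7)·(-7)] + [(-7)·19 − 5·13] + [5·(-7) − (-2)·19]| = 270, so the area is 135.
The number of boundary lattice points is Σ gcd(|Δx|,|Δy|) = gcd(5,20) + gcd(12,6) + gcd(7,26) = 5+6+1 = 12.
Pick's theorem gives I = A − B/2 + 1 = 135 − 12/2 + 1 = 130, so the closed region contains I + B = 130 + 12 = 142 lattice points.

142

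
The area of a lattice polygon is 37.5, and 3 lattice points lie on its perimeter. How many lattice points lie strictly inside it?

From Pick's theorem, I = A − B/2 + 1 = 37.5 − 3/2 + 1 = 37.

37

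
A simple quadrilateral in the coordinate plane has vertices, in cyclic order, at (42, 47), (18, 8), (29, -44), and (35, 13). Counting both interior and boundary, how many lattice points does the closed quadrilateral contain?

The shoelace formula gives twice the area as |(42·8 − 18·47) + (18·(-44) − 29·8) + (29·13 − 35·(-44)) + (35·47 − 42·13)| = 1482, so the area is 741.
Summing gcd(|Δx|,|Δy|) over the edges gives the boundary count: gcd(24,39) + gcd(11,52) + gcd(6,57) + gcd(7,34) = 3+1+3+1 = 8.
Pick's theorem gives I = A − B/2 + 1 = 741 − 8/2 + 1 = 738, so the closed region contains I + B = 738 + 8 = 746 lattice points.

746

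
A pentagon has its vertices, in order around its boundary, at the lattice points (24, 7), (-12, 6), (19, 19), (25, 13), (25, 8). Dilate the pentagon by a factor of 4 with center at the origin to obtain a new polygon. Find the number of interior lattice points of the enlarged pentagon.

By the shoelace formula, twice the signed area is |(24·6 − (-12)·7) + ((-12)·19 − 19·6) + (19·13 − 25·19) + (25·8 − 25·13) + (25·7 − 24·8)| = 484, so the area is 242.
The number of boundary lattice points is Σ gcd(|Δx|,|Δy|) = gcd(36,1) + gcd(31,13) + gcd(6,6) + gcd(0,5) + gcd(1,1) = 1+1+6+5+1 = 14.
Scaling by 4 multiplies the area by 4² = 16 (so the new area is 3872) and multiplies the boundary lattice-point count by 4, giving 56.
By Pick's theorem, the interior count of the dilated polygon is 3872 − 56/2 + 1 = 3845.

3845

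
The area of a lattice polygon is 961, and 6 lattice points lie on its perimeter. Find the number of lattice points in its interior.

959

From Pick's theorem, I = A − B/2 + 1 = 961 − 6/2 + 1 = 959.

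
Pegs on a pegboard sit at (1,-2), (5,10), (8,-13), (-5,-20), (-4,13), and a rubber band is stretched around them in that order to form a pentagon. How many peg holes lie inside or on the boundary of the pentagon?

Using the shoelace formula, 2A = |(1·10 − 5·(-2)) + (5·(-13) − 8·10) + (8·(-20) − (-5)·(-13)) + ((-5)·13 − (-4)·(-20)) + ((-4)·(-2) − 1·13)| = 500, so the area is 250.
Summing gcd(|Δx|,|Δy|) over the edges gives the boundary count: gcd(4,12) + gcd(3,23) + gcd(13,7) + gcd(1,33) + gcd(5,15) = 4+1+1+1+5 = 12.
Pick's theorem gives I = A − B/2 + 1 = 250 − 12/2 + 1 = 245, so the closed region contains I + B = 245 + 12 = 257 lattice points.

257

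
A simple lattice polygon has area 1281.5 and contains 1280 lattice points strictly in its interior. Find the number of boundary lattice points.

5

Pick's theorem gives A = I + B/2 − 1, so B = 2(A − I + 1) = 2(1281.5 − 1280 + 1) = 5.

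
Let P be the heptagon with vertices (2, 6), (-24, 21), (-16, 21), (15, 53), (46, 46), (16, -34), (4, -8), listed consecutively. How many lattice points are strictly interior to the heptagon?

2561

By the shoelace formula, twice the signed area is |(2·21 − (-24)·6) + ((-24)·21 − (-16)·21) + ((-16)·53 − 15·21) + (15·46 − 46·53) + (46·(-34) − 16·46) + (16·(-8) − 4·(-34)) + (4·6 − 2·(-8))| = 5145, so the area is 2572.5.
The number of boundary lattice points is Σ gcd(|Δx|,|Δy|) = gcd(26,15) + gcd(8,0) + gcd(31,32) + gcd(31,7) + gcd(30,80) + gcd(12,26) + gcd(2,14) = 1+8+1+1+10+2+2 = 25.
Pick's theorem gives I = A − B/2 + 1 = 2572.5 − 25/2 + 1 = 2561.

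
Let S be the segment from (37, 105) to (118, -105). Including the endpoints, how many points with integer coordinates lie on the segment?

The number of lattice points on a segment between lattice points is gcd(|Δx|,|Δy|) + 1 = gcd(81,210) + 1 = 3 + 1 = 4.

4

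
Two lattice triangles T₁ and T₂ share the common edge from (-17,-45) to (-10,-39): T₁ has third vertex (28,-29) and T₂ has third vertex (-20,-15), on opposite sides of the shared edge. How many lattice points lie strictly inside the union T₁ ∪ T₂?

190

The union is the simple quadrilateral with vertices (-17,-45), (28,-29), (-10,-39), (-20,-15) in order.
Using the shoelace formula, 2A = |[(-17)·(-29) − 28·(-45)] + [28·(-39) − (-10)·(-29)] + [(-10)·(-15) − (-20)·(-39)] + [(-20)·(-45) − (-17)·(-15)]| = 386, so the area is 193.
The number of boundary lattice points is Σ gcd(|Δx|,|Δy|) = gcd(45,16) + gcd(38,10) + gcd(10,24) + gcd(3,30) = 1+2+2+3 = 8.
By Pick's theorem I = A − B/2 + 1 = 193 − 8/2 + 1 = 190.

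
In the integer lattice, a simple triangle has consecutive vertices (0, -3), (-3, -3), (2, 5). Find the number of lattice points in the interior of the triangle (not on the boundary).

10

By the shoelace formula, twice the signed area is |(0·(-3) − (-3)·(-3)) + ((-3)·5 − 2·(-3)) + (2·(-3) − 0·5)| = 24, so the area is 12.
The number of boundary lattice points is Σ gcd(|Δx|,|Δy|) = gcd(3,0) + gcd(5,8) + gcd(2,8) = 3+1+2 = 6.
Pick's theorem gives I = A − B/2 + 1 = 12 − 6/2 + 1 = 10.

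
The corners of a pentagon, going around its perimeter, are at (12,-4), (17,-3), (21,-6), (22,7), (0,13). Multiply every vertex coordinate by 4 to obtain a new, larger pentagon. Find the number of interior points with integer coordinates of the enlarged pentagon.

By the shoelace formula, twice the signed area is |(12·(-3) − 17·(-4)) + (17·(-6) − 21·(-3)) + (21·7 − 22·(-6)) + (22·13 − 0·7) + (0·(-4) − 12·13)| = 402, so the area is 201.
Summing gcd(|Δx|,|Δy|) over the edges gives the boundary count: gcd(5,1) + gcd(4,3) + gcd(1,13) + gcd(22,6) + gcd(12,17) = 1+1+1+2+1 = 6.
Scaling by 4 multiplies the area by 4² = 16 (so the new area is 3216) and multiplies the boundary lattice-point count by 4, giving 24.
By Pick's theorem, the interior count of the dilated polygon is 3216 − 24/2 + 1 = 3205.

3205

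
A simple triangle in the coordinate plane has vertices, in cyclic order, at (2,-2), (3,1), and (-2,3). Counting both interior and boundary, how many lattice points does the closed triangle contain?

11

The shoelace formula gives twice the area as |[2·1 − 3·(-2)] + [3·3 − (-2)·1] + [(-2)·(-2) − 2·3]| = 17, so the area is 8.5.
Along each edge there are gcd(|Δx|,|Δy|)+1 lattice points, so counting each shared vertex once the boundary has gcd(1,3) + gcd(5,2) + gcd(4,5) = 1+1+1 = 3.
Pick's theorem gives I = A − B/2 + 1 = 8.5 − 3/2 + 1 = 8, so the closed region contains I + B = 8 + 3 = 11 lattice points.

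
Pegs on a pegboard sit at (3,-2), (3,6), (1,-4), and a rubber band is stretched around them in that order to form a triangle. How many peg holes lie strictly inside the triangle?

3

Using the shoelace formula, 2A = |(3·6 − 3·(-2)) + (3·(-4) − 1·6) + (1·(-2) − 3·(-4))| = 16, so the area is 8.
The number of boundary lattice points is Σ gcd(|Δx|,|Δy|) = gcd(0,8) + gcd(2,10) + gcd(2,2) = 8+2+2 = 12.
Pick's theorem gives I = A − B/2 + 1 = 8 − 12/2 + 1 = 3.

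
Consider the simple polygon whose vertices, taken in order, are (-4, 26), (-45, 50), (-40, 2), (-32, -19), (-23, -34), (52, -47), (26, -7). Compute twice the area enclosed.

8710

The shoelace formula gives twice the area as |[(-4)·50 − (-45)·26] + [(-45)·2 − (-40)·50] + [(-40)·(-19) − (-32)·2] + [(-32)·(-34) − (-23)·(-19)] + [(-23)·(-47) − 52·(-34)] + [52·(-7) − 26·(-47)] + [26·26 − (-4)·(-7)]| = 8710, so the area is 4355.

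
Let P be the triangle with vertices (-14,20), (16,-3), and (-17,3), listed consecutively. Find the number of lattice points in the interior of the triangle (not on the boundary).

288

The shoelace formula gives twice the area as |((-14)·(-3) − 16·20) + (16·3 − (-17)·(-3)) + ((-17)·20 − (-14)·3)| = 579, so the area is 289.5.
Summing gcd(|Δx|,|Δy|) over the edges gives the boundary count: gcd(30,23) + gcd(33,6) + gcd(3,17) = 1+3+1 = 5.
Pick's theorem gives I = A − B/2 + 1 = 289.5 − 5/2 + 1 = 288.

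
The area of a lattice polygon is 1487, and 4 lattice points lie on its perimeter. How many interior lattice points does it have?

From Pick's theorem, I = A − B/2 + 1 = 1487 − 4/2 + 1 = 1486.

1486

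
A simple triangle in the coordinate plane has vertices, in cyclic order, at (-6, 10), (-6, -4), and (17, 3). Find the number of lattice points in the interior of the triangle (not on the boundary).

Using the shoelace formula, 2A = |((-6)·(-4) − (-6)·10) + ((-6)·3 − 17·(-4)) + (17·10 − (-6)·3)| = 322, so the area is 161.
Summing gcd(|Δx|,|Δy|) over the edges gives the boundary count: gcd(0,14) + gcd(23,7) + gcd(23,7) = 14+1+1 = 16.
Pick's theorem gives I = A − B/2 + 1 = 161 − 16/2 + 1 = 154.

154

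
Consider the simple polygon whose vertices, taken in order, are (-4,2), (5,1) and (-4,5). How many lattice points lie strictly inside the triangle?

12

The shoelace formula gives twice the area as |[(-4)·1 − 5·2] + [5·5 − (-4)·1] + [(-4)·2 − (-4)·5]| = 27, so the area is 27/2.
The number of boundary lattice points is Σ gcd(|Δx|,|Δy|) = gcd(9,1) + gcd(9,4) + gcd(0,3) = 1+1+3 = 5.
Pick's theorem gives I = A − B/2 + 1 = 27/2 − 5/2 + 1 = 12.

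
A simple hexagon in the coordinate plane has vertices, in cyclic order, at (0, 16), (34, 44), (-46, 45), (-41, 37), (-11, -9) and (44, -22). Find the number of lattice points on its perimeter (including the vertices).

Along each edge there are gcd(|Δx|,|Δy|)+1 lattice points, so counting each shared vertex once the boundary has gcd(34,28) + gcd(80,1) + gcd(5,8) + gcd(30,46) + gcd(55,13) + gcd(44,38) = 2+1+1+2+1+2 = 9.

9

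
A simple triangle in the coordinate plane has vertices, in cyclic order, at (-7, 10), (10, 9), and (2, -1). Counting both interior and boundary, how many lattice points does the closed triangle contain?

92

Using the shoelace formula, 2A = |[(-7)·9 − 10·10] + [10·(-1) − 2·9] + [2·10 − (-7)·(-1)]| = 178, so the area is 89.
The number of boundary lattice points is Σ gcd(|Δx|,|Δy|) = gcd(17,1) + gcd(8,10) + gcd(9,11) = 1+2+1 = 4.
Pick's theorem gives I = A − B/2 + 1 = 89 − 4/2 + 1 = 88, so the closed region contains I + B = 88 + 4 = 92 lattice points.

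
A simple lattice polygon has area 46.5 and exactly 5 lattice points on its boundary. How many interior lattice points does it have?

From Pick's theorem, I = A − B/2 + 1 = 46.5 − 5/2 + 1 = 45.

45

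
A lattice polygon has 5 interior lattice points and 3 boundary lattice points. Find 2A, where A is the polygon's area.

Pick's theorem states A = I + B/2 − 1, so A = 5 + 3/2 − 1 = 11/2.
Hence 2A = 11.

11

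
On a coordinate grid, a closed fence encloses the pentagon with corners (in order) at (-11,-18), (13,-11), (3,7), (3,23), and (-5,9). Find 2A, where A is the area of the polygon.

The shoelace formula gives twice the area as |[(-11)·(-11) − 13·(-18)] + [13·7 − 3·(-11)] + [3·23 − 3·7] + [3·9 − (-5)·23] + [(-5)·(-18) − (-11)·9]| = 858, so the area is 429.

858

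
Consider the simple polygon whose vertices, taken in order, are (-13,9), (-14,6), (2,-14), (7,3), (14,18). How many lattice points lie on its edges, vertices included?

16

The number of boundary lattice points is Σ gcd(|Δx|,|Δy|) = gcd(1,3) + gcd(16,20) + gcd(5,17) + gcd(7,15) + gcd(27,9) = 1+4+1+1+9 = 16.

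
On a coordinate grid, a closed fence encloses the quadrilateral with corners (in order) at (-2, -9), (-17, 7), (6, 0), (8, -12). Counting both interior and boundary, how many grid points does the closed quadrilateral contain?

192

The shoelace formula gives twice the area as |[(-2)·7 − (-17)·(-9)] + [(-17)·0 − 6·7] + [6·(-12) − 8·0] + [8·(-9) − (-2)·(-12)]| = 377, so the area is 188.5.
Summing gcd(|Δx|,|Δy|) over the edges gives the boundary count: gcd(15,16) + gcd(23,7) + gcd(2,12) + gcd(10,3) = 1+1+2+1 = 5.
Pick's theorem gives I = A − B/2 + 1 = 188.5 − 5/2 + 1 = 187, so the closed region contains I + B = 187 + 5 = 192 lattice points.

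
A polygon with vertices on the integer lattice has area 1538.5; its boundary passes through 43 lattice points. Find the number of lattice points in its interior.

From Pick's theorem, I = A − B/2 + 1 = 1538.5 − 43/2 + 1 = 1518.

1518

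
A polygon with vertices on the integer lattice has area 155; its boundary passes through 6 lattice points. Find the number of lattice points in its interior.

153

Pick's theorem A = I + B/2 − 1 rearranges to I = A − B/2 + 1 = 155 − 6/2 + 1 = 153.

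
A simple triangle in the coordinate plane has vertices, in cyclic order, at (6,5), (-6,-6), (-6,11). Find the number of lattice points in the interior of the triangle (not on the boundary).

91

By the shoelace formula, twice the signed area is |(6·(-6) − (-6)·5) + ((-6)·11 − (-6)·(-6)) + ((-6)·5 − 6·11)| = 204, so the area is 102.
Summing gcd(|Δx|,|Δy|) over the edges gives the boundary count: gcd(12,11) + gcd(0,17) + gcd(12,6) = 1+17+6 = 24.
Pick's theorem gives I = A − B/2 + 1 = 102 − 24/2 + 1 = 91.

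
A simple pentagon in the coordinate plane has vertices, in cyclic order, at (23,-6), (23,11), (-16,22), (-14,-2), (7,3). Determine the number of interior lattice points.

The shoelace formula gives twice the area as |[23·11 − 23·(-6)] + [23·22 − (-16)·11] + [(-16)·(-2) − (-14)·22] + [(-14)·3 − 7·(-2)] + [7·(-6) − 23·3]| = 1274, so the area is 637.
Summing gcd(|Δx|,|Δy|) over the edges gives the boundary count: gcd(0,17) + gcd(39,11) + gcd(2,24) + gcd(21,5) + gcd(16,9) = 17+1+2+1+1 = 22.
Pick's theorem gives I = A − B/2 + 1 = 637 − 22/2 + 1 = 627.

627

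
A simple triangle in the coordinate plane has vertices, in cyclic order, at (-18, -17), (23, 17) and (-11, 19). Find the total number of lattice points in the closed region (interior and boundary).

Using the shoelace formula, 2A = |[(-18)·17 − 23·(-17)] + [23·19 − (-11)·17] + [(-11)·(-17) − (-18)·19]| = 1238, so the area is 619.
The number of boundary lattice points is Σ gcd(|Δx|,|Δy|) = gcd(41,34) + gcd(34,2) + gcd(7,36) = 1+2+1 = 4.
Pick's theorem gives I = A − B/2 + 1 = 619 − 4/2 + 1 = 618, so the closed region contains I + B = 618 + 4 = 622 lattice points.

622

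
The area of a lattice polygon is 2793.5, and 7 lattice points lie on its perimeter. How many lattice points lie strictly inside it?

2791

From Pick's theorem, I = A − B/2 + 1 = 2793.5 − 7/2 + 1 = 2791.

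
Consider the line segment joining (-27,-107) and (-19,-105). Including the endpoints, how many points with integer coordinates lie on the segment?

The number of lattice points on a segment between lattice points is gcd(|Δx|,|Δy|) + 1 = gcd(8,2) + 1 = 2 + 1 = 3.

3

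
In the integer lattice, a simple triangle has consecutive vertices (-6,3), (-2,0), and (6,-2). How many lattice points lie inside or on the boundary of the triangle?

11

By the shoelace formula, twice the signed area is |[(-6)·0 − (-2)·3] + [(-2)·(-2) − 6·0] + [6·3 − (-6)·(-2)]| = 16, so the area is 8.
Summing gcd(|Δx|,|Δy|) over the edges gives the boundary count: gcd(4,3) + gcd(8,2) + gcd(12,5) = 1+2+1 = 4.
Pick's theorem gives I = A − B/2 + 1 = 8 − 4/2 + 1 = 7, so the closed region contains I + B = 7 + 4 = 11 lattice points.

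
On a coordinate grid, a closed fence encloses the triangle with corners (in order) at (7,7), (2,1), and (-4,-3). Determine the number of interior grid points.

7

By the shoelace formula, twice the signed area is |[7·1 − 2·7] + [2·(-3) − (-4)·1] + [(-4)·7 − 7·(-3)]| = 16, so the area is 8.
The number of boundary lattice points is Σ gcd(|Δx|,|Δy|) = gcd(5,6) + gcd(6,4) + gcd(11,10) = 1+2+1 = 4.
Pick's theorem gives I = A − B/2 + 1 = 8 − 4/2 + 1 = 7.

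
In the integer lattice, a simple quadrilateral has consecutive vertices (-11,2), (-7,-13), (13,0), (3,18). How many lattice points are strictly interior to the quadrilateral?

380

Using the shoelace formula, 2A = |((-11)·(-13) − (-7)·2) + ((-7)·0 − 13·(-13)) + (13·18 − 3·0) + (3·2 − (-11)·18)| = 764, so the area is 382.
The number of boundary lattice points is Σ gcd(|Δx|,|Δy|) = gcd(4,15) + gcd(20,13) + gcd(10,18) + gcd(14,16) = 1+1+2+2 = 6.
Pick's theorem gives I = A − B/2 + 1 = 382 − 6/2 + 1 = 380.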